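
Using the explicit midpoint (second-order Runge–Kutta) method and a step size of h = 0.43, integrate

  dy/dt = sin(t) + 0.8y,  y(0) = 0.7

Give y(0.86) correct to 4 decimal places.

Midpoint: k1 = f(t_n, y_n); k2 = f(t_n + h/2, y_n + (h/2)·k1); y_{n+1} = y_n + h·k2.
t=0.000000, y=0.700000:
  k1 = f(0.000000, 0.700000) = 0.560000
  k2 = f(0.215000, 0.820400) = 0.869667
  y ← 0.700000 + 0.43·0.869667 = 1.073957
t=0.430000, y=1.073957:
  k1 = f(0.430000, 1.073957) = 1.276036
  k2 = f(0.645000, 1.348305) = 1.679842
  y ← 1.073957 + 0.43·1.679842 = 1.796289
y(0.86) ≈ 1.7963

1.7963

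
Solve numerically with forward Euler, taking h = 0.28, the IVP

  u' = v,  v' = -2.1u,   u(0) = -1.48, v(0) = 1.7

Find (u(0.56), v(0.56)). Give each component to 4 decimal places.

Euler on (u,v): u_{n+1} = u_n + h·u', v_{n+1} = v_n + h·v'.
0.000000: (-1.480000, 1.700000); f=(1.700000, 3.108000) → (-1.004000, 2.570240)
0.280000: (-1.004000, 2.570240); f=(2.570240, 2.108400) → (-0.284333, 3.160592)
(u(0.56), v(0.56)) ≈ (-0.2843, 3.1606)

-0.2843, 3.1606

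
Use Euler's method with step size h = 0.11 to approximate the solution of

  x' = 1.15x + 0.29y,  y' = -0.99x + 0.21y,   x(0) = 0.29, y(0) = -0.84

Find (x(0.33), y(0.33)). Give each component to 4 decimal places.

0.3184, -0.9997

Euler on (x,y): x_{n+1} = x_n + h·x', y_{n+1} = y_n + h·y'.
0.000000: (0.290000, -0.840000); f=(0.089900, -0.463500) → (0.299889, -0.890985)
0.110000: (0.299889, -0.890985); f=(0.086487, -0.483997) → (0.309403, -0.944225)
0.220000: (0.309403, -0.944225); f=(0.081988, -0.504596) → (0.318421, -0.999730)
(x(0.33), y(0.33)) ≈ (0.3184, -0.9997)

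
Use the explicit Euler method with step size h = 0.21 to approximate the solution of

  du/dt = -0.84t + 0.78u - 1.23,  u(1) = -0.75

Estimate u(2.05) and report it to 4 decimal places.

Euler: u_{n+1} = u_n + h·f(t_n, u_n).
t=1.000000, u=-0.750000: f=-2.655000 → u ← -0.750000 + 0.21·(-2.655000) = -1.307550
t=1.210000, u=-1.307550: f=-3.266289 → u ← -1.307550 + 0.21·(-3.266289) = -1.993471
t=1.420000, u=-1.993471: f=-3.977707 → u ← -1.993471 + 0.21·(-3.977707) = -2.828789
t=1.630000, u=-2.828789: f=-4.805656 → u ← -2.828789 + 0.21·(-4.805656) = -3.837977
t=1.840000, u=-3.837977: f=-5.769222 → u ← -3.837977 + 0.21·(-5.769222) = -5.049513
u(2.05) ≈ -5.0495

-5.0495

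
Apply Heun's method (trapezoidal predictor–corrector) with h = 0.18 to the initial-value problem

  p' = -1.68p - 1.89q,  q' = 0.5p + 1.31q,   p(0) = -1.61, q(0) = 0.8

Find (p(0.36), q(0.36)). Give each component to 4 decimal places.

-1.3272, 0.9469

Heun on (p,q): k1 = f(s_n, state_n); k2 = f(s_n + h, state_n + h·k1); state_{n+1} = state_n + (h/2)·(k1 + k2).
0.000000: (-1.610000, 0.800000)
  k1 = (1.192800, 0.243000)
  predictor → (-1.395296, 0.843740)
  k2 = (0.749429, 0.407651)
  → (-1.435199, 0.858559)
0.180000: (-1.435199, 0.858559)
  k1 = (0.788459, 0.407112)
  predictor → (-1.293277, 0.931839)
  k2 = (0.411530, 0.574070)
  → (-1.327200, 0.946865)
(p(0.36), q(0.36)) ≈ (-1.3272, 0.9469)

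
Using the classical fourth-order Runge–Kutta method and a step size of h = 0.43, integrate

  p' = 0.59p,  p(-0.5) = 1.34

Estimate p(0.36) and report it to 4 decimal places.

2.2257

RK4: k1 = f(t_n, p_n); k2 = f(t_n + h/2, p_n + (h/2)·k1); k3 = f(t_n + h/2, p_n + (h/2)·k2); k4 = f(t_n + h, p_n + h·k3); p_{n+1} = p_n + (h/6)·(k1 + 2k2 + 2k3 + k4).
t=-0.500000, p=1.340000:
  k1 = f(-0.500000, 1.340000) = 0.790600
  k2 = f(-0.285000, 1.509979) = 0.890888
  k3 = f(-0.285000, 1.531541) = 0.903609
  k4 = f(-0.070000, 1.728552) = 1.019846
  p ← 1.340000 + (0.43/6)·(k1 + 2k2 + 2k3 + k4) = 1.726960
t=-0.070000, p=1.726960:
  k1 = f(-0.070000, 1.726960) = 1.018906
  k2 = f(0.145000, 1.946025) = 1.148155
  k3 = f(0.145000, 1.973813) = 1.164550
  k4 = f(0.360000, 2.227716) = 1.314353
  p ← 1.726960 + (0.43/6)·(k1 + 2k2 + 2k3 + k4) = 2.225664
p(0.36) ≈ 2.2257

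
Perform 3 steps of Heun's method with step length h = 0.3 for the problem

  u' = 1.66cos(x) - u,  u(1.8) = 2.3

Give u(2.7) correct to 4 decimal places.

0.3033

Heun: k1 = f(x_n, u_n); k2 = f(x_n + h, u_n + h·k1); u_{n+1} = u_n + (h/2)·(k1 + k2).
x=1.800000, u=2.300000:
  k1 = f(1.800000, 2.300000) = -2.677155
  k2 = f(2.100000, 1.496853) = -2.334898
  u ← 2.300000 + (0.3/2)·(-2.677155 + (-2.334898)) = 1.548192
x=2.100000, u=1.548192:
  k1 = f(2.100000, 1.548192) = -2.386237
  k2 = f(2.400000, 0.832321) = -2.056395
  u ← 1.548192 + (0.3/2)·(-2.386237 + (-2.056395)) = 0.881797
x=2.400000, u=0.881797:
  k1 = f(2.400000, 0.881797) = -2.105871
  k2 = f(2.700000, 0.250036) = -1.750796
  u ← 0.881797 + (0.3/2)·(-2.105871 + (-1.750796)) = 0.303297
u(2.7) ≈ 0.3033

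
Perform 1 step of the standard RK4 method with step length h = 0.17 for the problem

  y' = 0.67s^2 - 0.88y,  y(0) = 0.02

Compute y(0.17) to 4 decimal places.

RK4: k1 = f(s_n, y_n); k2 = f(s_n + h/2, y_n + (h/2)·k1); k3 = f(s_n + h/2, y_n + (h/2)·k2); k4 = f(s_n + h, y_n + h·k3); y_{n+1} = y_n + (h/6)·(k1 + 2k2 + 2k3 + k4).
s=0.000000, y=0.020000:
  k1 = f(0.000000, 0.020000) = -0.017600
  k2 = f(0.085000, 0.018504) = -0.011443
  k3 = f(0.085000, 0.019027) = -0.011903
  k4 = f(0.170000, 0.017976) = 0.003544
  y ← 0.020000 + (0.17/6)·(k1 + 2k2 + 2k3 + k4) = 0.018279
y(0.17) ≈ 0.0183

0.0183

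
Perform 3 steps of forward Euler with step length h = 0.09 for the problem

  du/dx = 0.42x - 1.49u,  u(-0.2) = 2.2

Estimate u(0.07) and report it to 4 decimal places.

Euler: u_{n+1} = u_n + h·f(x_n, u_n).
x=-0.200000, u=2.200000: f=-3.362000 → u ← 2.200000 + 0.09·(-3.362000) = 1.897420
x=-0.110000, u=1.897420: f=-2.873356 → u ← 1.897420 + 0.09·(-2.873356) = 1.638818
x=-0.020000, u=1.638818: f=-2.450239 → u ← 1.638818 + 0.09·(-2.450239) = 1.418296
u(0.07) ≈ 1.4183

1.4183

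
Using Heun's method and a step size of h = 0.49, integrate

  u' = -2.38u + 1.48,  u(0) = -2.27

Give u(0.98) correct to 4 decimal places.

Heun: k1 = f(t_n, u_n); k2 = f(t_n + h, u_n + h·k1); u_{n+1} = u_n + (h/2)·(k1 + k2).
t=0.000000, u=-2.270000:
  k1 = f(0.000000, -2.270000) = 6.882600
  k2 = f(0.490000, 1.102474) = -1.143888
  u ← -2.270000 + (0.49/2)·(6.882600 + (-1.143888)) = -0.864016
t=0.490000, u=-0.864016:
  k1 = f(0.490000, -0.864016) = 3.536357
  k2 = f(0.980000, 0.868799) = -0.587743
  u ← -0.864016 + (0.49/2)·(3.536357 + (-0.587743)) = -0.141605
u(0.98) ≈ -0.1416

-0.1416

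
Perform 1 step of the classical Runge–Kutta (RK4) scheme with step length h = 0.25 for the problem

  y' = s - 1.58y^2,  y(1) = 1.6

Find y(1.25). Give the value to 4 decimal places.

RK4: k1 = f(s_n, y_n); k2 = f(s_n + h/2, y_n + (h/2)·k1); k3 = f(s_n + h/2, y_n + (h/2)·k2); k4 = f(s_n + h, y_n + h·k3); y_{n+1} = y_n + (h/6)·(k1 + 2k2 + 2k3 + k4).
s=1.000000, y=1.600000:
  k1 = f(1.000000, 1.600000) = -3.044800
  k2 = f(1.125000, 1.219400) = -1.224359
  k3 = f(1.125000, 1.446955) = -2.183013
  k4 = f(1.250000, 1.054247) = -0.506069
  y ← 1.600000 + (0.25/6)·(k1 + 2k2 + 2k3 + k4) = 1.168099
y(1.25) ≈ 1.1681

1.1681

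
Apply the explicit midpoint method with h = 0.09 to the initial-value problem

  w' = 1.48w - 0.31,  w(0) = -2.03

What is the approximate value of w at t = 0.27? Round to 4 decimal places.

Midpoint: k1 = f(t_n, w_n); k2 = f(t_n + h/2, w_n + (h/2)·k1); w_{n+1} = w_n + h·k2.
t=0.000000, w=-2.030000:
  k1 = f(0.000000, -2.030000) = -3.314400
  k2 = f(0.045000, -2.179148) = -3.535139
  w ← -2.030000 + 0.09·(-3.535139) = -2.348163
t=0.090000, w=-2.348163:
  k1 = f(0.090000, -2.348163) = -3.785281
  k2 = f(0.135000, -2.518500) = -4.037380
  w ← -2.348163 + 0.09·(-4.037380) = -2.711527
t=0.180000, w=-2.711527:
  k1 = f(0.180000, -2.711527) = -4.323060
  k2 = f(0.225000, -2.906064) = -4.610975
  w ← -2.711527 + 0.09·(-4.610975) = -3.126515
w(0.27) ≈ -3.1265

-3.1265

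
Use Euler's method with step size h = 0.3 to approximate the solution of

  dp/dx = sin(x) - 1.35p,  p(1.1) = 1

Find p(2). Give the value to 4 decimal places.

Euler: p_{n+1} = p_n + h·f(x_n, p_n).
x=1.100000, p=1.000000: f=-0.458793 → p ← 1.000000 + 0.3·(-0.458793) = 0.862362
x=1.400000, p=0.862362: f=-0.178739 → p ← 0.862362 + 0.3·(-0.178739) = 0.808740
x=1.700000, p=0.808740: f=-0.100135 → p ← 0.808740 + 0.3·(-0.100135) = 0.778700
p(2) ≈ 0.7787

0.7787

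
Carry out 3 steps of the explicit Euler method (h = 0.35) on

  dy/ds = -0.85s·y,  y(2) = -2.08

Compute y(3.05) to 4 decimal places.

Euler: y_{n+1} = y_n + h·f(s_n, y_n).
s=2.000000, y=-2.080000: f=3.536000 → y ← -2.080000 + 0.35·3.536000 = -0.842400
s=2.350000, y=-0.842400: f=1.682694 → y ← -0.842400 + 0.35·1.682694 = -0.253457
s=2.700000, y=-0.253457: f=0.581684 → y ← -0.253457 + 0.35·0.581684 = -0.049868
y(3.05) ≈ -0.0499

-0.0499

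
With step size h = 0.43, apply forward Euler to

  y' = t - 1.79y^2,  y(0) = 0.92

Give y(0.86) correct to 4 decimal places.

Euler: y_{n+1} = y_n + h·f(t_n, y_n).
t=0.000000, y=0.920000: f=-1.515056 → y ← 0.920000 + 0.43·(-1.515056) = 0.268526
t=0.430000, y=0.268526: f=0.300930 → y ← 0.268526 + 0.43·0.300930 = 0.397926
y(0.86) ≈ 0.3979

0.3979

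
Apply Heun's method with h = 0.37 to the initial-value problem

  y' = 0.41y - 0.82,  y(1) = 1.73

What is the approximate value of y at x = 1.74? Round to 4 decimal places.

1.6347

Heun: k1 = f(x_n, y_n); k2 = f(x_n + h, y_n + h·k1); y_{n+1} = y_n + (h/2)·(k1 + k2).
x=1.000000, y=1.730000:
  k1 = f(1.000000, 1.730000) = -0.110700
  k2 = f(1.370000, 1.689041) = -0.127493
  y ← 1.730000 + (0.37/2)·(-0.110700 + (-0.127493)) = 1.685934
x=1.370000, y=1.685934:
  k1 = f(1.370000, 1.685934) = -0.128767
  k2 = f(1.740000, 1.638290) = -0.148301
  y ← 1.685934 + (0.37/2)·(-0.128767 + (-0.148301)) = 1.634677
y(1.74) ≈ 1.6347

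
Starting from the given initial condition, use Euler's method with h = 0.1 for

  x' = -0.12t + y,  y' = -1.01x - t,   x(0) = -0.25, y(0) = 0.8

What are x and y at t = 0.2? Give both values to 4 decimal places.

-0.0887, 0.8324

Euler on (x,y): x_{n+1} = x_n + h·x', y_{n+1} = y_n + h·y'.
0.000000: (-0.250000, 0.800000); f=(0.800000, 0.252500) → (-0.170000, 0.825250)
0.100000: (-0.170000, 0.825250); f=(0.813250, 0.071700) → (-0.088675, 0.832420)
(x(0.2), y(0.2)) ≈ (-0.0887, 0.8324)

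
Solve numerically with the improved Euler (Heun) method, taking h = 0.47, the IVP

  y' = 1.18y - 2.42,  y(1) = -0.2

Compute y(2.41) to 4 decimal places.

Heun: k1 = f(s_n, y_n); k2 = f(s_n + h, y_n + h·k1); y_{n+1} = y_n + (h/2)·(k1 + k2).
s=1.000000, y=-0.200000:
  k1 = f(1.000000, -0.200000) = -2.656000
  k2 = f(1.470000, -1.448320) = -4.129018
  y ← -0.200000 + (0.47/2)·(-2.656000 + (-4.129018)) = -1.794479
s=1.470000, y=-1.794479:
  k1 = f(1.470000, -1.794479) = -4.537485
  k2 = f(1.940000, -3.927097) = -7.053975
  y ← -1.794479 + (0.47/2)·(-4.537485 + (-7.053975)) = -4.518472
s=1.940000, y=-4.518472:
  k1 = f(1.940000, -4.518472) = -7.751797
  k2 = f(2.410000, -8.161817) = -12.050944
  y ← -4.518472 + (0.47/2)·(-7.751797 + (-12.050944)) = -9.172116
y(2.41) ≈ -9.1721

-9.1721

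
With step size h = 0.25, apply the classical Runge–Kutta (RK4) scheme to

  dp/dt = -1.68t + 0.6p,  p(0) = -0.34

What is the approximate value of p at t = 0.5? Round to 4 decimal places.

RK4: k1 = f(t_n, p_n); k2 = f(t_n + h/2, p_n + (h/2)·k1); k3 = f(t_n + h/2, p_n + (h/2)·k2); k4 = f(t_n + h, p_n + h·k3); p_{n+1} = p_n + (h/6)·(k1 + 2k2 + 2k3 + k4).
t=0.000000, p=-0.340000:
  k1 = f(0.000000, -0.340000) = -0.204000
  k2 = f(0.125000, -0.365500) = -0.429300
  k3 = f(0.125000, -0.393663) = -0.446198
  k4 = f(0.250000, -0.451549) = -0.690930
  p ← -0.340000 + (0.25/6)·(k1 + 2k2 + 2k3 + k4) = -0.450247
t=0.250000, p=-0.450247:
  k1 = f(0.250000, -0.450247) = -0.690148
  k2 = f(0.375000, -0.536515) = -0.951909
  k3 = f(0.375000, -0.569236) = -0.971541
  k4 = f(0.500000, -0.693132) = -1.255879
  p ← -0.450247 + (0.25/6)·(k1 + 2k2 + 2k3 + k4) = -0.691619
p(0.5) ≈ -0.6916

-0.6916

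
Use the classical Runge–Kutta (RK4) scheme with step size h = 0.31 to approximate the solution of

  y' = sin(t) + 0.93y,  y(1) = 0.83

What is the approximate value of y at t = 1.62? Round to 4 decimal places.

2.2682

RK4: k1 = f(t_n, y_n); k2 = f(t_n + h/2, y_n + (h/2)·k1); k3 = f(t_n + h/2, y_n + (h/2)·k2); k4 = f(t_n + h, y_n + h·k3); y_{n+1} = y_n + (h/6)·(k1 + 2k2 + 2k3 + k4).
t=1.000000, y=0.830000:
  k1 = f(1.000000, 0.830000) = 1.613371
  k2 = f(1.155000, 1.080073) = 1.919262
  k3 = f(1.155000, 1.127486) = 1.963357
  k4 = f(1.310000, 1.438641) = 2.304121
  y ← 0.830000 + (0.31/6)·(k1 + 2k2 + 2k3 + k4) = 1.433608
t=1.310000, y=1.433608:
  k1 = f(1.310000, 1.433608) = 2.299440
  k2 = f(1.465000, 1.790021) = 2.659128
  k3 = f(1.465000, 1.845773) = 2.710977
  k4 = f(1.620000, 2.274011) = 3.113620
  y ← 1.433608 + (0.31/6)·(k1 + 2k2 + 2k3 + k4) = 2.268193
y(1.62) ≈ 2.2682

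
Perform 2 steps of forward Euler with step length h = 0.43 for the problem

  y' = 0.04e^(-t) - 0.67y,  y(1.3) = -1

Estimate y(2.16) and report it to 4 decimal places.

-0.5004

Euler: y_{n+1} = y_n + h·f(t_n, y_n).
t=1.300000, y=-1.000000: f=0.680901 → y ← -1.000000 + 0.43·0.680901 = -0.707212
t=1.730000, y=-0.707212: f=0.480924 → y ← -0.707212 + 0.43·0.480924 = -0.500415
y(2.16) ≈ -0.5004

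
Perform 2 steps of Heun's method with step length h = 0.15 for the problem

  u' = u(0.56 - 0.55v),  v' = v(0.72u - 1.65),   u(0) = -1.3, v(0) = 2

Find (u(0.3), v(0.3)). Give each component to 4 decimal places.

-1.2267, 0.9571

Heun on (u,v): k1 = f(t_n, state_n); k2 = f(t_n + h, state_n + h·k1); state_{n+1} = state_n + (h/2)·(k1 + k2).
0.000000: (-1.300000, 2.000000)
  k1 = (0.702000, -5.172000)
  predictor → (-1.194700, 1.224200)
  k2 = (0.135371, -3.072967)
  → (-1.237197, 1.381627)
0.150000: (-1.237197, 1.381627)
  k1 = (0.247310, -3.510414)
  predictor → (-1.200101, 0.855065)
  k2 = (-0.107666, -2.149696)
  → (-1.226724, 0.957119)
(u(0.3), v(0.3)) ≈ (-1.2267, 0.9571)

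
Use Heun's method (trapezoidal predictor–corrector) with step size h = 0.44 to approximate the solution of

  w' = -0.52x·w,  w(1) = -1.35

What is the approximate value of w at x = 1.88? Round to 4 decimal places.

-0.7077

Heun: k1 = f(x_n, w_n); k2 = f(x_n + h, w_n + h·k1); w_{n+1} = w_n + (h/2)·(k1 + k2).
x=1.000000, w=-1.350000:
  k1 = f(1.000000, -1.350000) = 0.702000
  k2 = f(1.440000, -1.041120) = 0.779591
  w ← -1.350000 + (0.44/2)·(0.702000 + 0.779591) = -1.024050
x=1.440000, w=-1.024050:
  k1 = f(1.440000, -1.024050) = 0.766809
  k2 = f(1.880000, -0.686654) = 0.671273
  w ← -1.024050 + (0.44/2)·(0.766809 + 0.671273) = -0.707672
w(1.88) ≈ -0.7077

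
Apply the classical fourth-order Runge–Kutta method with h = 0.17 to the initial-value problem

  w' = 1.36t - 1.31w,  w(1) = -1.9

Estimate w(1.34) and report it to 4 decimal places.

-0.7758

RK4: k1 = f(t_n, w_n); k2 = f(t_n + h/2, w_n + (h/2)·k1); k3 = f(t_n + h/2, w_n + (h/2)·k2); k4 = f(t_n + h, w_n + h·k3); w_{n+1} = w_n + (h/6)·(k1 + 2k2 + 2k3 + k4).
t=1.000000, w=-1.900000:
  k1 = f(1.000000, -1.900000) = 3.849000
  k2 = f(1.085000, -1.572835) = 3.536014
  k3 = f(1.085000, -1.599439) = 3.570865
  k4 = f(1.170000, -1.292953) = 3.284968
  w ← -1.900000 + (0.17/6)·(k1 + 2k2 + 2k3 + k4) = -1.295148
t=1.170000, w=-1.295148:
  k1 = f(1.170000, -1.295148) = 3.287844
  k2 = f(1.255000, -1.015681) = 3.037342
  k3 = f(1.255000, -1.036974) = 3.065236
  k4 = f(1.340000, -0.774058) = 2.836416
  w ← -1.295148 + (0.17/6)·(k1 + 2k2 + 2k3 + k4) = -0.775814
w(1.34) ≈ -0.7758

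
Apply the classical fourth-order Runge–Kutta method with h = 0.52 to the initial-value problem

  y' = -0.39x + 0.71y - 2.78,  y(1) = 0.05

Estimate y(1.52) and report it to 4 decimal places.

RK4: k1 = f(x_n, y_n); k2 = f(x_n + h/2, y_n + (h/2)·k1); k3 = f(x_n + h/2, y_n + (h/2)·k2); k4 = f(x_n + h, y_n + h·k3); y_{n+1} = y_n + (h/6)·(k1 + 2k2 + 2k3 + k4).
x=1.000000, y=0.050000:
  k1 = f(1.000000, 0.050000) = -3.134500
  k2 = f(1.260000, -0.764970) = -3.814529
  k3 = f(1.260000, -0.941777) = -3.940062
  k4 = f(1.520000, -1.998832) = -4.791971
  y ← 0.050000 + (0.52/6)·(k1 + 2k2 + 2k3 + k4) = -1.981090
y(1.52) ≈ -1.9811

-1.9811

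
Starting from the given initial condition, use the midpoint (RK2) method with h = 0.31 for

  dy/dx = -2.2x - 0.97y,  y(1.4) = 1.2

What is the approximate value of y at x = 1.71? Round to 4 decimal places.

-0.0235

Midpoint: k1 = f(x_n, y_n); k2 = f(x_n + h/2, y_n + (h/2)·k1); y_{n+1} = y_n + h·k2.
x=1.400000, y=1.200000:
  k1 = f(1.400000, 1.200000) = -4.244000
  k2 = f(1.555000, 0.542180) = -3.946915
  y ← 1.200000 + 0.31·(-3.946915) = -0.023544
y(1.71) ≈ -0.0235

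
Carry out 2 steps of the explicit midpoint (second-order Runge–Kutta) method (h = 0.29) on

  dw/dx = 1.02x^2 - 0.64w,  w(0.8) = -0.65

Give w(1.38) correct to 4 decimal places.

Midpoint: k1 = f(x_n, w_n); k2 = f(x_n + h/2, w_n + (h/2)·k1); w_{n+1} = w_n + h·k2.
x=0.800000, w=-0.650000:
  k1 = f(0.800000, -0.650000) = 1.068800
  k2 = f(0.945000, -0.495024) = 1.227701
  w ← -0.650000 + 0.29·1.227701 = -0.293967
x=1.090000, w=-0.293967:
  k1 = f(1.090000, -0.293967) = 1.400001
  k2 = f(1.235000, -0.090967) = 1.613948
  w ← -0.293967 + 0.29·1.613948 = 0.174078
w(1.38) ≈ 0.1741

0.1741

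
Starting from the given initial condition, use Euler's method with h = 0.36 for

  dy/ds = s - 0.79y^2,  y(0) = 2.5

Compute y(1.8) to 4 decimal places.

1.2419

Euler: y_{n+1} = y_n + h·f(s_n, y_n).
s=0.000000, y=2.500000: f=-4.937500 → y ← 2.500000 + 0.36·(-4.937500) = 0.722500
s=0.360000, y=0.722500: f=-0.052385 → y ← 0.722500 + 0.36·(-0.052385) = 0.703641
s=0.720000, y=0.703641: f=0.328862 → y ← 0.703641 + 0.36·0.328862 = 0.822032
s=1.080000, y=0.822032: f=0.546168 → y ← 0.822032 + 0.36·0.546168 = 1.018652
s=1.440000, y=1.018652: f=0.620254 → y ← 1.018652 + 0.36·0.620254 = 1.241944
y(1.8) ≈ 1.2419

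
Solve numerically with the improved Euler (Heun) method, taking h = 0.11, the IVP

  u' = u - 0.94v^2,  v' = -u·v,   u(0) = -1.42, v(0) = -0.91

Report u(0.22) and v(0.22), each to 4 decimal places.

-2.0366, -1.3175

Heun on (u,v): k1 = f(s_n, state_n); k2 = f(s_n + h, state_n + h·k1); state_{n+1} = state_n + (h/2)·(k1 + k2).
0.000000: (-1.420000, -0.910000)
  k1 = (-2.198414, -1.292200)
  predictor → (-1.661826, -1.052142)
  k2 = (-2.702408, -1.748476)
  → (-1.689545, -1.077237)
0.110000: (-1.689545, -1.077237)
  k1 = (-2.780359, -1.820041)
  predictor → (-1.995385, -1.277442)
  k2 = (-3.529331, -2.548988)
  → (-2.036578, -1.317534)
(u(0.22), v(0.22)) ≈ (-2.0366, -1.3175)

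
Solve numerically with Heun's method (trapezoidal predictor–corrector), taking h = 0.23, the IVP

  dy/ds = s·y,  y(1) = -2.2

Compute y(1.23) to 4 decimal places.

Heun: k1 = f(s_n, y_n); k2 = f(s_n + h, y_n + h·k1); y_{n+1} = y_n + (h/2)·(k1 + k2).
s=1.000000, y=-2.200000:
  k1 = f(1.000000, -2.200000) = -2.200000
  k2 = f(1.230000, -2.706000) = -3.328380
  y ← -2.200000 + (0.23/2)·(-2.200000 + (-3.328380)) = -2.835764
y(1.23) ≈ -2.8358

-2.8358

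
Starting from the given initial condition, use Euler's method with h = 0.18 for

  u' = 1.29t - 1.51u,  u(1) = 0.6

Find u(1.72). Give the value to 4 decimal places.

0.9912

Euler: u_{n+1} = u_n + h·f(t_n, u_n).
t=1.000000, u=0.600000: f=0.384000 → u ← 0.600000 + 0.18·0.384000 = 0.669120
t=1.180000, u=0.669120: f=0.511829 → u ← 0.669120 + 0.18·0.511829 = 0.761249
t=1.360000, u=0.761249: f=0.604914 → u ← 0.761249 + 0.18·0.604914 = 0.870134
t=1.540000, u=0.870134: f=0.672698 → u ← 0.870134 + 0.18·0.672698 = 0.991219
u(1.72) ≈ 0.9912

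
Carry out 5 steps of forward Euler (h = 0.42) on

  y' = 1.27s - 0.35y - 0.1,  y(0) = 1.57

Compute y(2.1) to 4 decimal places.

Euler: y_{n+1} = y_n + h·f(s_n, y_n).
s=0.000000, y=1.570000: f=-0.649500 → y ← 1.570000 + 0.42·(-0.649500) = 1.297210
s=0.420000, y=1.297210: f=-0.020624 → y ← 1.297210 + 0.42·(-0.020624) = 1.288548
s=0.840000, y=1.288548: f=0.515808 → y ← 1.288548 + 0.42·0.515808 = 1.505188
s=1.260000, y=1.505188: f=0.973384 → y ← 1.505188 + 0.42·0.973384 = 1.914009
s=1.680000, y=1.914009: f=1.363697 → y ← 1.914009 + 0.42·1.363697 = 2.486762
y(2.1) ≈ 2.4868

2.4868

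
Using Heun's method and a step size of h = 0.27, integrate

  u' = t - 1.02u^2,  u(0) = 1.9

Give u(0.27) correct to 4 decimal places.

1.3264

Heun: k1 = f(t_n, u_n); k2 = f(t_n + h, u_n + h·k1); u_{n+1} = u_n + (h/2)·(k1 + k2).
t=0.000000, u=1.900000:
  k1 = f(0.000000, 1.900000) = -3.682200
  k2 = f(0.270000, 0.905806) = -0.566894
  u ← 1.900000 + (0.27/2)·(-3.682200 + (-0.566894)) = 1.326372
u(0.27) ≈ 1.3264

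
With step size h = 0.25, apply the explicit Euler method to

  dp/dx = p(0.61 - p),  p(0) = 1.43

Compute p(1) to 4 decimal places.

0.8306

Euler: p_{n+1} = p_n + h·f(x_n, p_n).
x=0.000000, p=1.430000: f=-1.172600 → p ← 1.430000 + 0.25·(-1.172600) = 1.136850
x=0.250000, p=1.136850: f=-0.598949 → p ← 1.136850 + 0.25·(-0.598949) = 0.987113
x=0.500000, p=0.987113: f=-0.372253 → p ← 0.987113 + 0.25·(-0.372253) = 0.894049
x=0.750000, p=0.894049: f=-0.253954 → p ← 0.894049 + 0.25·(-0.253954) = 0.830561
p(1) ≈ 0.8306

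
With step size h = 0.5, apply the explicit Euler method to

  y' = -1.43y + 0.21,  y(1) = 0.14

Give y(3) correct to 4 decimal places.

Euler: y_{n+1} = y_n + h·f(t_n, y_n).
t=1.000000, y=0.140000: f=0.009800 → y ← 0.140000 + 0.5·0.009800 = 0.144900
t=1.500000, y=0.144900: f=0.002793 → y ← 0.144900 + 0.5·0.002793 = 0.146296
t=2.000000, y=0.146296: f=0.000796 → y ← 0.146296 + 0.5·0.000796 = 0.146695
t=2.500000, y=0.146695: f=0.000227 → y ← 0.146695 + 0.5·0.000227 = 0.146808
y(3) ≈ 0.1468

0.1468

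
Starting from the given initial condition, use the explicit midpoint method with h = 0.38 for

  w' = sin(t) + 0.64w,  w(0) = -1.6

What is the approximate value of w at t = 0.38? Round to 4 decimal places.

Midpoint: k1 = f(t_n, w_n); k2 = f(t_n + h/2, w_n + (h/2)·k1); w_{n+1} = w_n + h·k2.
t=0.000000, w=-1.600000:
  k1 = f(0.000000, -1.600000) = -1.024000
  k2 = f(0.190000, -1.794560) = -0.959660
  w ← -1.600000 + 0.38·(-0.959660) = -1.964671
w(0.38) ≈ -1.9647

-1.9647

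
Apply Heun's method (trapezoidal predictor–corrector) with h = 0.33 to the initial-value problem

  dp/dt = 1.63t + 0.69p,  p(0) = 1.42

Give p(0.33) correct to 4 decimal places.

Heun: k1 = f(t_n, p_n); k2 = f(t_n + h, p_n + h·k1); p_{n+1} = p_n + (h/2)·(k1 + k2).
t=0.000000, p=1.420000:
  k1 = f(0.000000, 1.420000) = 0.979800
  k2 = f(0.330000, 1.743334) = 1.740800
  p ← 1.420000 + (0.33/2)·(0.979800 + 1.740800) = 1.868899
p(0.33) ≈ 1.8689

1.8689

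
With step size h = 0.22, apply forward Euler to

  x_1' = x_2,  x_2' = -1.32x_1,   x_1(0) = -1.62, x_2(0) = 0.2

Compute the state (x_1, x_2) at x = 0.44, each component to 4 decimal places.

Euler on (x_1,x_2): x_1_{n+1} = x_1_n + h·x_1', x_2_{n+1} = x_2_n + h·x_2'.
0.000000: (-1.620000, 0.200000); f=(0.200000, 2.138400) → (-1.576000, 0.670448)
0.220000: (-1.576000, 0.670448); f=(0.670448, 2.080320) → (-1.428501, 1.128118)
(x_1(0.44), x_2(0.44)) ≈ (-1.4285, 1.1281)

-1.4285, 1.1281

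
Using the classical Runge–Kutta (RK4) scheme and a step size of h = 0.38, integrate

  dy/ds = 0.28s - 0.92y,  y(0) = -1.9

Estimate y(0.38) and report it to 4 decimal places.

-1.3215

RK4: k1 = f(s_n, y_n); k2 = f(s_n + h/2, y_n + (h/2)·k1); k3 = f(s_n + h/2, y_n + (h/2)·k2); k4 = f(s_n + h, y_n + h·k3); y_{n+1} = y_n + (h/6)·(k1 + 2k2 + 2k3 + k4).
s=0.000000, y=-1.900000:
  k1 = f(0.000000, -1.900000) = 1.748000
  k2 = f(0.190000, -1.567880) = 1.495650
  k3 = f(0.190000, -1.615827) = 1.539760
  k4 = f(0.380000, -1.314891) = 1.316100
  y ← -1.900000 + (0.38/6)·(k1 + 2k2 + 2k3 + k4) = -1.321455
y(0.38) ≈ -1.3215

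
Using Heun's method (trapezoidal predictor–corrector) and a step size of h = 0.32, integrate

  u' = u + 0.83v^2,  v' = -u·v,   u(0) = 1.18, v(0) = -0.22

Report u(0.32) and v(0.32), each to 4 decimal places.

1.6290, -0.1441

Heun on (u,v): k1 = f(s_n, state_n); k2 = f(s_n + h, state_n + h·k1); state_{n+1} = state_n + (h/2)·(k1 + k2).
0.000000: (1.180000, -0.220000)
  k1 = (1.220172, 0.259600)
  predictor → (1.570455, -0.136928)
  k2 = (1.586017, 0.215039)
  → (1.628990, -0.144058)
(u(0.32), v(0.32)) ≈ (1.6290, -0.1441)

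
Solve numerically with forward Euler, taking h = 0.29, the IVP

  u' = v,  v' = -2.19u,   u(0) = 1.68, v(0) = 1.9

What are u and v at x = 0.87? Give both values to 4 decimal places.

2.3033, -2.1542

Euler on (u,v): u_{n+1} = u_n + h·u', v_{n+1} = v_n + h·v'.
0.000000: (1.680000, 1.900000); f=(1.900000, -3.679200) → (2.231000, 0.833032)
0.290000: (2.231000, 0.833032); f=(0.833032, -4.885890) → (2.472579, -0.583876)
0.580000: (2.472579, -0.583876); f=(-0.583876, -5.414949) → (2.303255, -2.154211)
(u(0.87), v(0.87)) ≈ (2.3033, -2.1542)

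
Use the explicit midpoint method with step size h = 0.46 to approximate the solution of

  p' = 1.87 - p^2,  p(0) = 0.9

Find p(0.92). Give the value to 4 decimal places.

1.2651

Midpoint: k1 = f(s_n, p_n); k2 = f(s_n + h/2, p_n + (h/2)·k1); p_{n+1} = p_n + h·k2.
s=0.000000, p=0.900000:
  k1 = f(0.000000, 0.900000) = 1.060000
  k2 = f(0.230000, 1.143800) = 0.561722
  p ← 0.900000 + 0.46·0.561722 = 1.158392
s=0.460000, p=1.158392:
  k1 = f(0.460000, 1.158392) = 0.528128
  k2 = f(0.690000, 1.279861) = 0.231955
  p ← 1.158392 + 0.46·0.231955 = 1.265091
p(0.92) ≈ 1.2651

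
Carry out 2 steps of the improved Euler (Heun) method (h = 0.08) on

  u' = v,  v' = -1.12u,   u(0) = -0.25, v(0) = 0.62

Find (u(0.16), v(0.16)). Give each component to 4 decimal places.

-0.1476, 0.6558

Heun on (u,v): k1 = f(s_n, state_n); k2 = f(s_n + h, state_n + h·k1); state_{n+1} = state_n + (h/2)·(k1 + k2).
0.000000: (-0.250000, 0.620000)
  k1 = (0.620000, 0.280000)
  predictor → (-0.200400, 0.642400)
  k2 = (0.642400, 0.224448)
  → (-0.199504, 0.640178)
0.080000: (-0.199504, 0.640178)
  k1 = (0.640178, 0.223444)
  predictor → (-0.148290, 0.658053)
  k2 = (0.658053, 0.166085)
  → (-0.147575, 0.655759)
(u(0.16), v(0.16)) ≈ (-0.1476, 0.6558)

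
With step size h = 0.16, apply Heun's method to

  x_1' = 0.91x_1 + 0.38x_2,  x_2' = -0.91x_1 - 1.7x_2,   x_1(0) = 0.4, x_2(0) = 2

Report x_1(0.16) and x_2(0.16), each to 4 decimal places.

Heun on (x_1,x_2): k1 = f(t_n, state_n); k2 = f(t_n + h, state_n + h·k1); state_{n+1} = state_n + (h/2)·(k1 + k2).
0.000000: (0.400000, 2.000000)
  k1 = (1.124000, -3.764000)
  predictor → (0.579840, 1.397760)
  k2 = (1.058803, -2.903846)
  → (0.574624, 1.466572)
(x_1(0.16), x_2(0.16)) ≈ (0.5746, 1.4666)

0.5746, 1.4666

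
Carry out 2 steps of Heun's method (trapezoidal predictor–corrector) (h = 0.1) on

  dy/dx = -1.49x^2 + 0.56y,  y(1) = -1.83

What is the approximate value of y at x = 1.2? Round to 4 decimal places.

Heun: k1 = f(x_n, y_n); k2 = f(x_n + h, y_n + h·k1); y_{n+1} = y_n + (h/2)·(k1 + k2).
x=1.000000, y=-1.830000:
  k1 = f(1.000000, -1.830000) = -2.514800
  k2 = f(1.100000, -2.081480) = -2.968529
  y ← -1.830000 + (0.1/2)·(-2.514800 + (-2.968529)) = -2.104166
x=1.100000, y=-2.104166:
  k1 = f(1.100000, -2.104166) = -2.981233
  k2 = f(1.200000, -2.402290) = -3.490882
  y ← -2.104166 + (0.1/2)·(-2.981233 + (-3.490882)) = -2.427772
y(1.2) ≈ -2.4278

-2.4278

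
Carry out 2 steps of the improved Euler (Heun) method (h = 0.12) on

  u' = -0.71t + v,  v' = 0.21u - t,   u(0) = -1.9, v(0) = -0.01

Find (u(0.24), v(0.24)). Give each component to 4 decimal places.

-1.9361, -0.1350

Heun on (u,v): k1 = f(t_n, state_n); k2 = f(t_n + h, state_n + h·k1); state_{n+1} = state_n + (h/2)·(k1 + k2).
0.000000: (-1.900000, -0.010000)
  k1 = (-0.010000, -0.399000)
  predictor → (-1.901200, -0.057880)
  k2 = (-0.143080, -0.519252)
  → (-1.909185, -0.065095)
0.120000: (-1.909185, -0.065095)
  k1 = (-0.150295, -0.520929)
  predictor → (-1.927220, -0.127607)
  k2 = (-0.298007, -0.644716)
  → (-1.936083, -0.135034)
(u(0.24), v(0.24)) ≈ (-1.9361, -0.1350)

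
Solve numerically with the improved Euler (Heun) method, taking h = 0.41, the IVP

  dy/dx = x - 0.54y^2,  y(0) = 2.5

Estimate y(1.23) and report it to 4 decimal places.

Heun: k1 = f(x_n, y_n); k2 = f(x_n + h, y_n + h·k1); y_{n+1} = y_n + (h/2)·(k1 + k2).
x=0.000000, y=2.500000:
  k1 = f(0.000000, 2.500000) = -3.375000
  k2 = f(0.410000, 1.116250) = -0.262848
  y ← 2.500000 + (0.41/2)·(-3.375000 + (-0.262848)) = 1.754241
x=0.410000, y=1.754241:
  k1 = f(0.410000, 1.754241) = -1.251776
  k2 = f(0.820000, 1.241013) = -0.011661
  y ← 1.754241 + (0.41/2)·(-1.251776 + (-0.011661)) = 1.495237
x=0.820000, y=1.495237:
  k1 = f(0.820000, 1.495237) = -0.387296
  k2 = f(1.230000, 1.336445) = 0.265513
  y ← 1.495237 + (0.41/2)·(-0.387296 + 0.265513) = 1.470271
y(1.23) ≈ 1.4703

1.4703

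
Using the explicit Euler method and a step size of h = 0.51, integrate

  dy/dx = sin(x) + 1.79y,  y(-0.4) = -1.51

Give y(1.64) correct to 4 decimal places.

Euler: y_{n+1} = y_n + h·f(x_n, y_n).
x=-0.400000, y=-1.510000: f=-3.092318 → y ← -1.510000 + 0.51·(-3.092318) = -3.087082
x=0.110000, y=-3.087082: f=-5.416099 → y ← -3.087082 + 0.51·(-5.416099) = -5.849293
x=0.620000, y=-5.849293: f=-9.889199 → y ← -5.849293 + 0.51·(-9.889199) = -10.892784
x=1.130000, y=-10.892784: f=-18.593672 → y ← -10.892784 + 0.51·(-18.593672) = -20.375557
y(1.64) ≈ -20.3756

-20.3756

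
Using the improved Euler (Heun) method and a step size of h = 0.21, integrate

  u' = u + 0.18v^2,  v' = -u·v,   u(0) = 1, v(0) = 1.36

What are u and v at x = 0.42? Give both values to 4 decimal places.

Heun on (u,v): k1 = f(x_n, state_n); k2 = f(x_n + h, state_n + h·k1); state_{n+1} = state_n + (h/2)·(k1 + k2).
0.000000: (1.000000, 1.360000)
  k1 = (1.332928, -1.360000)
  predictor → (1.279915, 1.074400)
  k2 = (1.487695, -1.375141)
  → (1.296165, 1.072810)
0.210000: (1.296165, 1.072810)
  k1 = (1.503331, -1.390540)
  predictor → (1.611865, 0.780797)
  k2 = (1.721601, -1.258539)
  → (1.634783, 0.794657)
(u(0.42), v(0.42)) ≈ (1.6348, 0.7947)

1.6348, 0.7947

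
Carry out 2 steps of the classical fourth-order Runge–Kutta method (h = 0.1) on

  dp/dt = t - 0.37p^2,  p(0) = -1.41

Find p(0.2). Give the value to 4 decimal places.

RK4: k1 = f(t_n, p_n); k2 = f(t_n + h/2, p_n + (h/2)·k1); k3 = f(t_n + h/2, p_n + (h/2)·k2); k4 = f(t_n + h, p_n + h·k3); p_{n+1} = p_n + (h/6)·(k1 + 2k2 + 2k3 + k4).
t=0.000000, p=-1.410000:
  k1 = f(0.000000, -1.410000) = -0.735597
  k2 = f(0.050000, -1.446780) = -0.724474
  k3 = f(0.050000, -1.446224) = -0.723878
  k4 = f(0.100000, -1.482388) = -0.713065
  p ← -1.410000 + (0.1/6)·(k1 + 2k2 + 2k3 + k4) = -1.482423
t=0.100000, p=-1.482423:
  k1 = f(0.100000, -1.482423) = -0.713104
  k2 = f(0.150000, -1.518078) = -0.702687
  k3 = f(0.150000, -1.517557) = -0.702102
  k4 = f(0.200000, -1.552633) = -0.691948
  p ← -1.482423 + (0.1/6)·(k1 + 2k2 + 2k3 + k4) = -1.552667
p(0.2) ≈ -1.5527

-1.5527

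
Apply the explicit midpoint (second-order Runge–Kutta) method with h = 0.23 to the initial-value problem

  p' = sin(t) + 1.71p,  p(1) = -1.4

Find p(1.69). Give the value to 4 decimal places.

Midpoint: k1 = f(t_n, p_n); k2 = f(t_n + h/2, p_n + (h/2)·k1); p_{n+1} = p_n + h·k2.
t=1.000000, p=-1.400000:
  k1 = f(1.000000, -1.400000) = -1.552529
  k2 = f(1.115000, -1.578541) = -1.801394
  p ← -1.400000 + 0.23·(-1.801394) = -1.814321
t=1.230000, p=-1.814321:
  k1 = f(1.230000, -1.814321) = -2.159999
  k2 = f(1.345000, -2.062721) = -2.552636
  p ← -1.814321 + 0.23·(-2.552636) = -2.401427
t=1.460000, p=-2.401427:
  k1 = f(1.460000, -2.401427) = -3.112572
  k2 = f(1.575000, -2.759373) = -3.718536
  p ← -2.401427 + 0.23·(-3.718536) = -3.256690
p(1.69) ≈ -3.2567

-3.2567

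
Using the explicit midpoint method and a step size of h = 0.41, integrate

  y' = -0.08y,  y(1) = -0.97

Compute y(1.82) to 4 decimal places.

Midpoint: k1 = f(t_n, y_n); k2 = f(t_n + h/2, y_n + (h/2)·k1); y_{n+1} = y_n + h·k2.
t=1.000000, y=-0.970000:
  k1 = f(1.000000, -0.970000) = 0.077600
  k2 = f(1.205000, -0.954092) = 0.076327
  y ← -0.970000 + 0.41·0.076327 = -0.938706
t=1.410000, y=-0.938706:
  k1 = f(1.410000, -0.938706) = 0.075096
  k2 = f(1.615000, -0.923311) = 0.073865
  y ← -0.938706 + 0.41·0.073865 = -0.908421
y(1.82) ≈ -0.9084

-0.9084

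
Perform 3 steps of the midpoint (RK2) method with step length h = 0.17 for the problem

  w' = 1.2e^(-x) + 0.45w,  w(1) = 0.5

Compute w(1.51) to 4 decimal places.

0.8290

Midpoint: k1 = f(x_n, w_n); k2 = f(x_n + h/2, w_n + (h/2)·k1); w_{n+1} = w_n + h·k2.
x=1.000000, w=0.500000:
  k1 = f(1.000000, 0.500000) = 0.666455
  k2 = f(1.085000, 0.556649) = 0.655974
  w ← 0.500000 + 0.17·0.655974 = 0.611516
x=1.170000, w=0.611516:
  k1 = f(1.170000, 0.611516) = 0.647622
  k2 = f(1.255000, 0.666563) = 0.642045
  w ← 0.611516 + 0.17·0.642045 = 0.720663
x=1.340000, w=0.720663:
  k1 = f(1.340000, 0.720663) = 0.638513
  k2 = f(1.425000, 0.774937) = 0.637332
  w ← 0.720663 + 0.17·0.637332 = 0.829010
w(1.51) ≈ 0.8290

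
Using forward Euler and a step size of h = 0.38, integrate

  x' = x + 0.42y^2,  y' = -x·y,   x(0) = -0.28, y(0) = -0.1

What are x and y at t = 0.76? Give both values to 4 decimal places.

Euler on (x,y): x_{n+1} = x_n + h·x', y_{n+1} = y_n + h·y'.
0.000000: (-0.280000, -0.100000); f=(-0.275800, -0.028000) → (-0.384804, -0.110640)
0.380000: (-0.384804, -0.110640); f=(-0.379663, -0.042575) → (-0.529076, -0.126818)
(x(0.76), y(0.76)) ≈ (-0.5291, -0.1268)

-0.5291, -0.1268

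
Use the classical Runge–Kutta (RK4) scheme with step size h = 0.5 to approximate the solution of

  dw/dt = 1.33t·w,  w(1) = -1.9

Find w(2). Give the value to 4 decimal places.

-13.8389

RK4: k1 = f(t_n, w_n); k2 = f(t_n + h/2, w_n + (h/2)·k1); k3 = f(t_n + h/2, w_n + (h/2)·k2); k4 = f(t_n + h, w_n + h·k3); w_{n+1} = w_n + (h/6)·(k1 + 2k2 + 2k3 + k4).
t=1.000000, w=-1.900000:
  k1 = f(1.000000, -1.900000) = -2.527000
  k2 = f(1.250000, -2.531750) = -4.209034
  k3 = f(1.250000, -2.952259) = -4.908130
  k4 = f(1.500000, -4.354065) = -8.686360
  w ← -1.900000 + (0.5/6)·(k1 + 2k2 + 2k3 + k4) = -4.353974
t=1.500000, w=-4.353974:
  k1 = f(1.500000, -4.353974) = -8.686178
  k2 = f(1.750000, -6.525519) = -15.188144
  k3 = f(1.750000, -8.151010) = -18.971476
  k4 = f(2.000000, -13.839712) = -36.813634
  w ← -4.353974 + (0.5/6)·(k1 + 2k2 + 2k3 + k4) = -13.838895
w(2) ≈ -13.8389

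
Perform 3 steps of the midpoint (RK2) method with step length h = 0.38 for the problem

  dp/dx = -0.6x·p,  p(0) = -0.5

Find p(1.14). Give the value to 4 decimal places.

Midpoint: k1 = f(x_n, p_n); k2 = f(x_n + h/2, p_n + (h/2)·k1); p_{n+1} = p_n + h·k2.
x=0.000000, p=-0.500000:
  k1 = f(0.000000, -0.500000) = 0.000000
  k2 = f(0.190000, -0.500000) = 0.057000
  p ← -0.500000 + 0.38·0.057000 = -0.478340
x=0.380000, p=-0.478340:
  k1 = f(0.380000, -0.478340) = 0.109062
  k2 = f(0.570000, -0.457618) = 0.156505
  p ← -0.478340 + 0.38·0.156505 = -0.418868
x=0.760000, p=-0.418868:
  k1 = f(0.760000, -0.418868) = 0.191004
  k2 = f(0.950000, -0.382577) = 0.218069
  p ← -0.418868 + 0.38·0.218069 = -0.336002
p(1.14) ≈ -0.3360

-0.3360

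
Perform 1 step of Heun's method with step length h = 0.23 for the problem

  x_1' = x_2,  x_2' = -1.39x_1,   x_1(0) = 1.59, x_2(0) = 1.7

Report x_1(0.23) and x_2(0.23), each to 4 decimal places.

Heun on (x_1,x_2): k1 = f(x_n, state_n); k2 = f(x_n + h, state_n + h·k1); state_{n+1} = state_n + (h/2)·(k1 + k2).
0.000000: (1.590000, 1.700000)
  k1 = (1.700000, -2.210100)
  predictor → (1.981000, 1.191677)
  k2 = (1.191677, -2.753590)
  → (1.922543, 1.129176)
(x_1(0.23), x_2(0.23)) ≈ (1.9225, 1.1292)

1.9225, 1.1292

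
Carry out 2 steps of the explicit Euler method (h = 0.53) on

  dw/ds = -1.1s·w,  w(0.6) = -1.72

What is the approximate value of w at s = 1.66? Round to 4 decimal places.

-0.3816

Euler: w_{n+1} = w_n + h·f(s_n, w_n).
s=0.600000, w=-1.720000: f=1.135200 → w ← -1.720000 + 0.53·1.135200 = -1.118344
s=1.130000, w=-1.118344: f=1.390102 → w ← -1.118344 + 0.53·1.390102 = -0.381590
w(1.66) ≈ -0.3816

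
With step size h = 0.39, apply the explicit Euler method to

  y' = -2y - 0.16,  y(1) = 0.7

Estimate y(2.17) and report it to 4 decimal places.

-0.0717

Euler: y_{n+1} = y_n + h·f(x_n, y_n).
x=1.000000, y=0.700000: f=-1.560000 → y ← 0.700000 + 0.39·(-1.560000) = 0.091600
x=1.390000, y=0.091600: f=-0.343200 → y ← 0.091600 + 0.39·(-0.343200) = -0.042248
x=1.780000, y=-0.042248: f=-0.075504 → y ← -0.042248 + 0.39·(-0.075504) = -0.071695
y(2.17) ≈ -0.0717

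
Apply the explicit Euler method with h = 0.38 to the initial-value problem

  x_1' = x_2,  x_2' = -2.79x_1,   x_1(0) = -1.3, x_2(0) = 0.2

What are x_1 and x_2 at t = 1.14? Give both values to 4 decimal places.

0.4686, 3.5378

Euler on (x_1,x_2): x_1_{n+1} = x_1_n + h·x_1', x_2_{n+1} = x_2_n + h·x_2'.
0.000000: (-1.300000, 0.200000); f=(0.200000, 3.627000) → (-1.224000, 1.578260)
0.380000: (-1.224000, 1.578260); f=(1.578260, 3.414960) → (-0.624261, 2.875945)
0.760000: (-0.624261, 2.875945); f=(2.875945, 1.741689) → (0.468598, 3.537787)
(x_1(1.14), x_2(1.14)) ≈ (0.4686, 3.5378)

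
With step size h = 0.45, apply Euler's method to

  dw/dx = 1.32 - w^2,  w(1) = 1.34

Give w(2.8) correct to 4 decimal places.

Euler: w_{n+1} = w_n + h·f(x_n, w_n).
x=1.000000, w=1.340000: f=-0.475600 → w ← 1.340000 + 0.45·(-0.475600) = 1.125980
x=1.450000, w=1.125980: f=0.052169 → w ← 1.125980 + 0.45·0.052169 = 1.149456
x=1.900000, w=1.149456: f=-0.001249 → w ← 1.149456 + 0.45·(-0.001249) = 1.148894
x=2.350000, w=1.148894: f=0.000043 → w ← 1.148894 + 0.45·0.000043 = 1.148913
w(2.8) ≈ 1.1489

1.1489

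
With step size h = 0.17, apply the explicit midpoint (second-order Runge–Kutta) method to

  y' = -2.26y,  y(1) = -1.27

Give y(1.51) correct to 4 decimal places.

-0.4165

Midpoint: k1 = f(t_n, y_n); k2 = f(t_n + h/2, y_n + (h/2)·k1); y_{n+1} = y_n + h·k2.
t=1.000000, y=-1.270000:
  k1 = f(1.000000, -1.270000) = 2.870200
  k2 = f(1.085000, -1.026033) = 2.318835
  y ← -1.270000 + 0.17·2.318835 = -0.875798
t=1.170000, y=-0.875798:
  k1 = f(1.170000, -0.875798) = 1.979304
  k2 = f(1.255000, -0.707557) = 1.599080
  y ← -0.875798 + 0.17·1.599080 = -0.603955
t=1.340000, y=-0.603955:
  k1 = f(1.340000, -0.603955) = 1.364937
  k2 = f(1.425000, -0.487935) = 1.102733
  y ← -0.603955 + 0.17·1.102733 = -0.416490
y(1.51) ≈ -0.4165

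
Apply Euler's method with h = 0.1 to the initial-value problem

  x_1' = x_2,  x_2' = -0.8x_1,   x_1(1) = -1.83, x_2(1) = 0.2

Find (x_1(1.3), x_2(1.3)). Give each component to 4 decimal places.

Euler on (x_1,x_2): x_1_{n+1} = x_1_n + h·x_1', x_2_{n+1} = x_2_n + h·x_2'.
1.000000: (-1.830000, 0.200000); f=(0.200000, 1.464000) → (-1.810000, 0.346400)
1.100000: (-1.810000, 0.346400); f=(0.346400, 1.448000) → (-1.775360, 0.491200)
1.200000: (-1.775360, 0.491200); f=(0.491200, 1.420288) → (-1.726240, 0.633229)
(x_1(1.3), x_2(1.3)) ≈ (-1.7262, 0.6332)

-1.7262, 0.6332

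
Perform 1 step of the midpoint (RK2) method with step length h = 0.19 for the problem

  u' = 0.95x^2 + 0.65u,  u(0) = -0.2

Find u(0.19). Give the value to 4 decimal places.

-0.2246

Midpoint: k1 = f(x_n, u_n); k2 = f(x_n + h/2, u_n + (h/2)·k1); u_{n+1} = u_n + h·k2.
x=0.000000, u=-0.200000:
  k1 = f(0.000000, -0.200000) = -0.130000
  k2 = f(0.095000, -0.212350) = -0.129454
  u ← -0.200000 + 0.19·(-0.129454) = -0.224596
u(0.19) ≈ -0.2246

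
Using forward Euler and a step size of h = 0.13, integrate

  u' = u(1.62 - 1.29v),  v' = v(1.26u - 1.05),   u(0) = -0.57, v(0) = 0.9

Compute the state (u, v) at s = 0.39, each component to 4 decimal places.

-0.7415, 0.4002

Euler on (u,v): u_{n+1} = u_n + h·u', v_{n+1} = v_n + h·v'.
0.000000: (-0.570000, 0.900000); f=(-0.261630, -1.591380) → (-0.604012, 0.693121)
0.130000: (-0.604012, 0.693121); f=(-0.438437, -1.255280) → (-0.661009, 0.529934)
0.260000: (-0.661009, 0.529934); f=(-0.618958, -0.997798) → (-0.741473, 0.400221)
(u(0.39), v(0.39)) ≈ (-0.7415, 0.4002)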